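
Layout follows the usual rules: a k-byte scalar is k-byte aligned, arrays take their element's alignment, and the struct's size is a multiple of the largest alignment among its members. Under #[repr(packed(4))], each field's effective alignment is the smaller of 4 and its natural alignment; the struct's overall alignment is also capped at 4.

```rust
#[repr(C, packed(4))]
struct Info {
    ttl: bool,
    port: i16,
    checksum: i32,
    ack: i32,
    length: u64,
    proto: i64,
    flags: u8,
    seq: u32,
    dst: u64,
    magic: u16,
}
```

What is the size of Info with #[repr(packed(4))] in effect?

ttl at 0 (size 1, align 1) → ends 1
pad 1 to align 2 for port
port at 2 (size 2, align 2) → ends 4
checksum at 4 (size 4, align 4) → ends 8
ack at 8 (size 4, align 4) → ends 12
length at 12 (size 8, align 4) → ends 20
proto at 20 (size 8, align 4) → ends 28
flags at 28 (size 1, align 1) → ends 29
pad 3 to align 4 for seq
seq at 32 (size 4, align 4) → ends 36
dst at 36 (size 8, align 4) → ends 44
magic at 44 (size 2, align 2) → ends 46
tail pad 2 to reach multiple of 4
total 48 bytes, alignment 4

48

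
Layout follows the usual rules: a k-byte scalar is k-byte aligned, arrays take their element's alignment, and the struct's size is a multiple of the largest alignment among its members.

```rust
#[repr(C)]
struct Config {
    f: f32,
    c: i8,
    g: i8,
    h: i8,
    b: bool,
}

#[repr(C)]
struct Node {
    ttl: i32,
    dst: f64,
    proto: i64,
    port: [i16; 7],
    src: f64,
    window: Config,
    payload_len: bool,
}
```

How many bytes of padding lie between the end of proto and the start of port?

Config: @0: f [4B, align 4] → 4; @4: c [1B, align 1] → 5; @5: g [1B, align 1] → 6; @6: h [1B, align 1] → 7; @7: b [1B, align 1] → 8; size 8, align 4
@0: ttl [4B, align 4] → 4
+4 pad (align 8)
@8: dst [8B, align 8] → 16
@16: proto [8B, align 8] → 24
@24: port [14B, align 2] → 38

0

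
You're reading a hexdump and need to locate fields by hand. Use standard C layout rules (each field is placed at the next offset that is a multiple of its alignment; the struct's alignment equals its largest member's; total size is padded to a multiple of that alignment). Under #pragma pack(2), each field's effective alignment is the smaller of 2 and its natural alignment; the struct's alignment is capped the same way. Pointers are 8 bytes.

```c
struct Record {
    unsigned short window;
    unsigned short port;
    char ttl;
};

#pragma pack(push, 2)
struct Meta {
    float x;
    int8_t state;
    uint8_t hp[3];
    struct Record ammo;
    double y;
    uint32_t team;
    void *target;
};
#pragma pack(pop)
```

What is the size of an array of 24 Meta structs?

Record: window at 0 (size 2, align 2) → ends 2; port at 2 (size 2, align 2) → ends 4; ttl at 4 (size 1, align 1) → ends 5; tail pad 1 to reach multiple of 2; total 6 bytes, alignment 2
x at 0 (size 4, align 2) → ends 4
state at 4 (size 1, align 1) → ends 5
hp at 5 (size 3, align 1) → ends 8
ammo at 8 (size 6, align 2) → ends 14
y at 14 (size 8, align 2) → ends 22
team at 22 (size 4, align 2) → ends 26
target at 26 (size 8, align 2) → ends 34
total 34 bytes, alignment 2
array of 24: 24 × 34 = 816

816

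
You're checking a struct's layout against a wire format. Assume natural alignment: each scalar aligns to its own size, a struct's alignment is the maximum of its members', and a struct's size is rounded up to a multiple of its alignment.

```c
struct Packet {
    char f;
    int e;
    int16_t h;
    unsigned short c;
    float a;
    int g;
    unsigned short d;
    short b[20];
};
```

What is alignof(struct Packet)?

member alignments: f=1, e=4, h=2, c=2, a=4, g=4, d=2, b=2
max = 4

4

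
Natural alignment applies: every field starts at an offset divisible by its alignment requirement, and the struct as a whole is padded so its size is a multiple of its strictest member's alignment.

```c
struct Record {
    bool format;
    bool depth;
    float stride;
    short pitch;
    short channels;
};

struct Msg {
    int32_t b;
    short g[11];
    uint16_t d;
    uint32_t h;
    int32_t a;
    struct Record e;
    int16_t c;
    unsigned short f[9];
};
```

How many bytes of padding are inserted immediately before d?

0

Record: format at 0 (size 1, align 1) → ends 1; depth at 1 (size 1, align 1) → ends 2; pad 2 to align 4 for stride; stride at 4 (size 4, align 4) → ends 8; pitch at 8 (size 2, align 2) → ends 10; channels at 10 (size 2, align 2) → ends 12; total 12 bytes, alignment 4
b at 0 (size 4, align 4) → ends 4
g at 4 (size 22, align 2) → ends 26
d at 26 (size 2, align 2) → ends 28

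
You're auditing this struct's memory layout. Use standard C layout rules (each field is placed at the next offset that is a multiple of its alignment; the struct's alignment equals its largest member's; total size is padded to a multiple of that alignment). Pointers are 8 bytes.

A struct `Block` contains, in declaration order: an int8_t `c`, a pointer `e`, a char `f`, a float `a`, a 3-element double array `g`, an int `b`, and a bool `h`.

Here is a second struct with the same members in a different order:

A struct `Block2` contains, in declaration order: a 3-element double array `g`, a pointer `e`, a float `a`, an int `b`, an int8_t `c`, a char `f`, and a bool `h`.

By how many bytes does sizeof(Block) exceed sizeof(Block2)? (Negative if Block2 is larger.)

8

0..1  c  (1B, 1-aligned)
1..8  -- padding (7B)
8..16  e  (8B, 8-aligned)
16..17  f  (1B, 1-aligned)
17..20  -- padding (3B)
20..24  a  (4B, 4-aligned)
24..48  g  (24B, 8-aligned)
48..52  b  (4B, 4-aligned)
52..53  h  (1B, 1-aligned)
53..56  -- tail padding (3B)
sizeof = 56, alignof = 8
— Block2 —
0..24  g  (24B, 8-aligned)
24..32  e  (8B, 8-aligned)
32..36  a  (4B, 4-aligned)
36..40  b  (4B, 4-aligned)
40..41  c  (1B, 1-aligned)
41..42  f  (1B, 1-aligned)
42..43  h  (1B, 1-aligned)
43..48  -- tail padding (5B)
sizeof = 48, alignof = 8
56 − 48 = 8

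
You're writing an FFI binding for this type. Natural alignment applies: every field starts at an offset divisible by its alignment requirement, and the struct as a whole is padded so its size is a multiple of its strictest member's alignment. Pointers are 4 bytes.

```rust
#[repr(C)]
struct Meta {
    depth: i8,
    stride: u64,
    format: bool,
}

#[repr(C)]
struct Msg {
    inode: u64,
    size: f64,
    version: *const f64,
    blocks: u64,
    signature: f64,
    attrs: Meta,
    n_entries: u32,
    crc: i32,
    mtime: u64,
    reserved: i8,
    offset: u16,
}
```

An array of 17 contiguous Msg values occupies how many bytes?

Meta: 0..1  depth  (1B, 1-aligned); 1..8  -- padding (7B); 8..16  stride  (8B, 8-aligned); 16..17  format  (1B, 1-aligned); 17..24  -- tail padding (7B); sizeof = 24, alignof = 8
0..8  inode  (8B, 8-aligned)
8..16  size  (8B, 8-aligned)
16..20  version  (4B, 4-aligned)
20..24  -- padding (4B)
24..32  blocks  (8B, 8-aligned)
32..40  signature  (8B, 8-aligned)
40..64  attrs  (24B, 8-aligned)
64..68  n_entries  (4B, 4-aligned)
68..72  crc  (4B, 4-aligned)
72..80  mtime  (8B, 8-aligned)
80..81  reserved  (1B, 1-aligned)
81..82  -- padding (1B)
82..84  offset  (2B, 2-aligned)
84..88  -- tail padding (4B)
sizeof = 88, alignof = 8
array of 17: 17 × 88 = 1496

1496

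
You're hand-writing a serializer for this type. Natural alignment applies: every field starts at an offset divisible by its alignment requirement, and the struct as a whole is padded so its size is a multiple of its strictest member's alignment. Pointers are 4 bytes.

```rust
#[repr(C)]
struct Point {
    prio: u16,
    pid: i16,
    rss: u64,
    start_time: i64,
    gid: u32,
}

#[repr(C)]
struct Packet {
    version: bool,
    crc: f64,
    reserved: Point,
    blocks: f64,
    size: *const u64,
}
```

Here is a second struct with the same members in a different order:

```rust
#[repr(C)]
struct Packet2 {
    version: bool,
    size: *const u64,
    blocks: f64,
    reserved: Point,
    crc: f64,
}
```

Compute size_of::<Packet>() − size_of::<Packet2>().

Point: @0: prio [2B, align 2] → 2; @2: pid [2B, align 2] → 4; +4 pad (align 8); @8: rss [8B, align 8] → 16; @16: start_time [8B, align 8] → 24; @24: gid [4B, align 4] → 28; +4 tail pad (align 8); size 32, align 8
@0: version [1B, align 1] → 1
+7 pad (align 8)
@8: crc [8B, align 8] → 16
@16: reserved [32B, align 8] → 48
@48: blocks [8B, align 8] → 56
@56: size [4B, align 4] → 60
+4 tail pad (align 8)
size 64, align 8
— Packet2 —
@0: version [1B, align 1] → 1
+3 pad (align 4)
@4: size [4B, align 4] → 8
@8: blocks [8B, align 8] → 16
@16: reserved [32B, align 8] → 48
@48: crc [8B, align 8] → 56
size 56, align 8
64 − 56 = 8

8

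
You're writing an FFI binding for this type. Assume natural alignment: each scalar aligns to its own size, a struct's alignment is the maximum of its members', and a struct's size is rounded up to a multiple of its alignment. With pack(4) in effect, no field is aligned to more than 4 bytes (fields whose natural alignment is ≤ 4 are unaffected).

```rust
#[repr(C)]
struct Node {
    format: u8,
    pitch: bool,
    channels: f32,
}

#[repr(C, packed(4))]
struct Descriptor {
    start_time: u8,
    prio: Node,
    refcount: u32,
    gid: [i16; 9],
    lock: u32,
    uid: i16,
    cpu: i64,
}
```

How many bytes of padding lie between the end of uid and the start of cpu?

Node: @0: format [1B, align 1] → 1; @1: pitch [1B, align 1] → 2; +2 pad (align 4); @4: channels [4B, align 4] → 8; size 8, align 4
@0: start_time [1B, align 1] → 1
+3 pad (align 4)
@4: prio [8B, align 4] → 12
@12: refcount [4B, align 4] → 16
@16: gid [18B, align 2] → 34
+2 pad (align 4)
@36: lock [4B, align 4] → 40
@40: uid [2B, align 2] → 42
+2 pad (align 4)
@44: cpu [8B, align 4] → 52

2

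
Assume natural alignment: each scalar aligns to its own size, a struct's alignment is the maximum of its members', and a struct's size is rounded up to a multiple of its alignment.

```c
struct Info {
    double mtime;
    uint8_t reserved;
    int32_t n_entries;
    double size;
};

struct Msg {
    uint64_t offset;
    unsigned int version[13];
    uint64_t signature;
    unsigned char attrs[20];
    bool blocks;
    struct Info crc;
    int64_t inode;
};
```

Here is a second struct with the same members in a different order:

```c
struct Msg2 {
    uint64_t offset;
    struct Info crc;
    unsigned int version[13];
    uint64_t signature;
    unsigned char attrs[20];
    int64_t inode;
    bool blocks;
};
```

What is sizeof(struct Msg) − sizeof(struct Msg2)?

-8

Info: @0: mtime [8B, align 8] → 8; @8: reserved [1B, align 1] → 9; +3 pad (align 4); @12: n_entries [4B, align 4] → 16; @16: size [8B, align 8] → 24; size 24, align 8
@0: offset [8B, align 8] → 8
@8: version [52B, align 4] → 60
+4 pad (align 8)
@64: signature [8B, align 8] → 72
@72: attrs [20B, align 1] → 92
@92: blocks [1B, align 1] → 93
+3 pad (align 8)
@96: crc [24B, align 8] → 120
@120: inode [8B, align 8] → 128
size 128, align 8
— Msg2 —
@0: offset [8B, align 8] → 8
@8: crc [24B, align 8] → 32
@32: version [52B, align 4] → 84
+4 pad (align 8)
@88: signature [8B, align 8] → 96
@96: attrs [20B, align 1] → 116
+4 pad (align 8)
@120: inode [8B, align 8] → 128
@128: blocks [1B, align 1] → 129
+7 tail pad (align 8)
size 136, align 8
128 − 136 = -8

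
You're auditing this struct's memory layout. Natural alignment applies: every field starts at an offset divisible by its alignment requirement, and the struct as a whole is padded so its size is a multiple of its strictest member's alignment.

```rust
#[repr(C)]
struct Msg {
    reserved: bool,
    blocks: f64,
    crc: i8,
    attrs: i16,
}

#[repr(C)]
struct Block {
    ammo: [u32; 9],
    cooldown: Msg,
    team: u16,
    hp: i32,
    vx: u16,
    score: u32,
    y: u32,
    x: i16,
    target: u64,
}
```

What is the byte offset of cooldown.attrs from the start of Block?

58

Msg: 0..1  reserved  (1B, 1-aligned); 1..8  -- padding (7B); 8..16  blocks  (8B, 8-aligned); 16..17  crc  (1B, 1-aligned); 17..18  -- padding (1B); 18..20  attrs  (2B, 2-aligned); 20..24  -- tail padding (4B); sizeof = 24, alignof = 8
0..36  ammo  (36B, 4-aligned)
36..40  -- padding (4B)
40..64  cooldown  (24B, 8-aligned)
within Msg: attrs at 18
40 + 18 = 58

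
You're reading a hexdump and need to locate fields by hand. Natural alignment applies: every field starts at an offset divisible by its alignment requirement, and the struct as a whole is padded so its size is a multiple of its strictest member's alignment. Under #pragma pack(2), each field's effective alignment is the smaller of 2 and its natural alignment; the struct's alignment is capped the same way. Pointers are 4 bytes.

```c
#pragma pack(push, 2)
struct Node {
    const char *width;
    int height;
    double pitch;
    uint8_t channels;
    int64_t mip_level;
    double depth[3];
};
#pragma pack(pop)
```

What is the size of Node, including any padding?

50 bytes

@0: width [4B, align 2] → 4
@4: height [4B, align 2] → 8
@8: pitch [8B, align 2] → 16
@16: channels [1B, align 1] → 17
+1 pad (align 2)
@18: mip_level [8B, align 2] → 26
@26: depth [24B, align 2] → 50
size 50, align 2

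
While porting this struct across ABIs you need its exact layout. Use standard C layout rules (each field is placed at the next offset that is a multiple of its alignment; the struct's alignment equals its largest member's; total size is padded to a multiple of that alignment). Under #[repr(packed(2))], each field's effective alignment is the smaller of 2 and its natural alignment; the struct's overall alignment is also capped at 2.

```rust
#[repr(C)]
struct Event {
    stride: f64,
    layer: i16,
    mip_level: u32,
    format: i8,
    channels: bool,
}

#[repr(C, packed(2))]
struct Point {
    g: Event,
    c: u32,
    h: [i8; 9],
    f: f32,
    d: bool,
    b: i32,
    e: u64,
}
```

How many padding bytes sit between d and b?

Event: 0..8  stride  (8B, 8-aligned); 8..10  layer  (2B, 2-aligned); 10..12  -- padding (2B); 12..16  mip_level  (4B, 4-aligned); 16..17  format  (1B, 1-aligned); 17..18  channels  (1B, 1-aligned); 18..24  -- tail padding (6B); sizeof = 24, alignof = 8
0..24  g  (24B, 2-aligned)
24..28  c  (4B, 2-aligned)
28..37  h  (9B, 1-aligned)
37..38  -- padding (1B)
38..42  f  (4B, 2-aligned)
42..43  d  (1B, 1-aligned)
43..44  -- padding (1B)
44..48  b  (4B, 2-aligned)

1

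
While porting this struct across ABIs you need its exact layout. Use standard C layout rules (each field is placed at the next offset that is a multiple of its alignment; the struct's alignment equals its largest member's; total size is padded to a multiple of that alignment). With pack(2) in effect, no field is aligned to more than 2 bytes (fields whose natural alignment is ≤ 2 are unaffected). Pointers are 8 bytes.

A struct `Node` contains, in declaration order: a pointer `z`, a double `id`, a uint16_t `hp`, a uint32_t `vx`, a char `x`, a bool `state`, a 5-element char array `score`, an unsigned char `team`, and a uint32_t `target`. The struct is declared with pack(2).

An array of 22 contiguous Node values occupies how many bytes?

748

0..8  z  (8B, 2-aligned)
8..16  id  (8B, 2-aligned)
16..18  hp  (2B, 2-aligned)
18..22  vx  (4B, 2-aligned)
22..23  x  (1B, 1-aligned)
23..24  state  (1B, 1-aligned)
24..29  score  (5B, 1-aligned)
29..30  team  (1B, 1-aligned)
30..34  target  (4B, 2-aligned)
sizeof = 34, alignof = 2
array of 22: 22 × 34 = 748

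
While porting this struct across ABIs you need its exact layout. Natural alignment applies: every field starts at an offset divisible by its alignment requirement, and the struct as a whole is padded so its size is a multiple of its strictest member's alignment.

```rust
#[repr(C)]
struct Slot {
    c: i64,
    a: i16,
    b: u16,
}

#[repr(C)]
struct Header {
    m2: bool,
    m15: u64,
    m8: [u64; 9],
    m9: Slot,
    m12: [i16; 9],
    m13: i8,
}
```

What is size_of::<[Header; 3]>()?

Slot: c at 0 (size 8, align 8) → ends 8; a at 8 (size 2, align 2) → ends 10; b at 10 (size 2, align 2) → ends 12; tail pad 4 to reach multiple of 8; total 16 bytes, alignment 8
m2 at 0 (size 1, align 1) → ends 1
pad 7 to align 8 for m15
m15 at 8 (size 8, align 8) → ends 16
m8 at 16 (size 72, align 8) → ends 88
m9 at 88 (size 16, align 8) → ends 104
m12 at 104 (size 18, align 2) → ends 122
m13 at 122 (size 1, align 1) → ends 123
tail pad 5 to reach multiple of 8
total 128 bytes, alignment 8
array of 3: 3 × 128 = 384

384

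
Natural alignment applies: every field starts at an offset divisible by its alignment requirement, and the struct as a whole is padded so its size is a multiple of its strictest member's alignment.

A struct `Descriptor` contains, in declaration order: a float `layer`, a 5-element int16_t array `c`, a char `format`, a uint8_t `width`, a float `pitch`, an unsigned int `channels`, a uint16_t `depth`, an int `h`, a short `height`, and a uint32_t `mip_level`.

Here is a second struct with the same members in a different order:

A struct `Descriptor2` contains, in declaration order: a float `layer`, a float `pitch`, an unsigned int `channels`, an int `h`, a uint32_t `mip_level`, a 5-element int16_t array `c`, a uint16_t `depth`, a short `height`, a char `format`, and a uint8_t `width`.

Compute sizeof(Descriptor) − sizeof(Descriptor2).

4

@0: layer [4B, align 4] → 4
@4: c [10B, align 2] → 14
@14: format [1B, align 1] → 15
@15: width [1B, align 1] → 16
@16: pitch [4B, align 4] → 20
@20: channels [4B, align 4] → 24
@24: depth [2B, align 2] → 26
+2 pad (align 4)
@28: h [4B, align 4] → 32
@32: height [2B, align 2] → 34
+2 pad (align 4)
@36: mip_level [4B, align 4] → 40
size 40, align 4
— Descriptor2 —
@0: layer [4B, align 4] → 4
@4: pitch [4B, align 4] → 8
@8: channels [4B, align 4] → 12
@12: h [4B, align 4] → 16
@16: mip_level [4B, align 4] → 20
@20: c [10B, align 2] → 30
@30: depth [2B, align 2] → 32
@32: height [2B, align 2] → 34
@34: format [1B, align 1] → 35
@35: width [1B, align 1] → 36
size 36, align 4
40 − 36 = 4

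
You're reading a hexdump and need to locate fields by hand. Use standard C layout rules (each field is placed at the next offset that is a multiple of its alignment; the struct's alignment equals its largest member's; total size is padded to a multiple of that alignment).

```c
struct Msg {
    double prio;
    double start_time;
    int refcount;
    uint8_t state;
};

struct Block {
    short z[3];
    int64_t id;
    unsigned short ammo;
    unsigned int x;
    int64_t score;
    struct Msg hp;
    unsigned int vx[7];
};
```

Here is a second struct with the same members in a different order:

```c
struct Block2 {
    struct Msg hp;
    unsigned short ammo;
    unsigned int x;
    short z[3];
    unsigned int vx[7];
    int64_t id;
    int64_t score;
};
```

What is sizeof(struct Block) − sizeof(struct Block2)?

0

Msg: prio at 0 (size 8, align 8) → ends 8; start_time at 8 (size 8, align 8) → ends 16; refcount at 16 (size 4, align 4) → ends 20; state at 20 (size 1, align 1) → ends 21; tail pad 3 to reach multiple of 8; total 24 bytes, alignment 8
z at 0 (size 6, align 2) → ends 6
pad 2 to align 8 for id
id at 8 (size 8, align 8) → ends 16
ammo at 16 (size 2, align 2) → ends 18
pad 2 to align 4 for x
x at 20 (size 4, align 4) → ends 24
score at 24 (size 8, align 8) → ends 32
hp at 32 (size 24, align 8) → ends 56
vx at 56 (size 28, align 4) → ends 84
tail pad 4 to reach multiple of 8
total 88 bytes, alignment 8
— Block2 —
hp at 0 (size 24, align 8) → ends 24
ammo at 24 (size 2, align 2) → ends 26
pad 2 to align 4 for x
x at 28 (size 4, align 4) → ends 32
z at 32 (size 6, align 2) → ends 38
pad 2 to align 4 for vx
vx at 40 (size 28, align 4) → ends 68
pad 4 to align 8 for id
id at 72 (size 8, align 8) → ends 80
score at 80 (size 8, align 8) → ends 88
total 88 bytes, alignment 8
88 − 88 = 0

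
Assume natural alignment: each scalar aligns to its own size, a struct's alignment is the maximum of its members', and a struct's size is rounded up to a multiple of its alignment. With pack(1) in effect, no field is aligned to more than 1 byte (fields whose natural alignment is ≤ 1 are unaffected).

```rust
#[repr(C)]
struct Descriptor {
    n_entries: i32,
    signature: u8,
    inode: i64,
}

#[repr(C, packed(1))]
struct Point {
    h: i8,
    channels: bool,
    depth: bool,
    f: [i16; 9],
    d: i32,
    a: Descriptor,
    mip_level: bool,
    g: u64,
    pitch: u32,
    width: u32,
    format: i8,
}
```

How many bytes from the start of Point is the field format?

58

Descriptor: n_entries at 0 (size 4, align 4) → ends 4; signature at 4 (size 1, align 1) → ends 5; pad 3 to align 8 for inode; inode at 8 (size 8, align 8) → ends 16; total 16 bytes, alignment 8
h at 0 (size 1, align 1) → ends 1
channels at 1 (size 1, align 1) → ends 2
depth at 2 (size 1, align 1) → ends 3
f at 3 (size 18, align 1) → ends 21
d at 21 (size 4, align 1) → ends 25
a at 25 (size 16, align 1) → ends 41
mip_level at 41 (size 1, align 1) → ends 42
g at 42 (size 8, align 1) → ends 50
pitch at 50 (size 4, align 1) → ends 54
width at 54 (size 4, align 1) → ends 58
format at 58 (size 1, align 1) → ends 59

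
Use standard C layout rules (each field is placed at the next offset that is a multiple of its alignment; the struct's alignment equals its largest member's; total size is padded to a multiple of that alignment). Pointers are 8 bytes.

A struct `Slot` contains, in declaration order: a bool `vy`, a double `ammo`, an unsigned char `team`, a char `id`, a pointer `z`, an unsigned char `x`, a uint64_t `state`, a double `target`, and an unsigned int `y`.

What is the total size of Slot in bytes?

64

@0: vy [1B, align 1] → 1
+7 pad (align 8)
@8: ammo [8B, align 8] → 16
@16: team [1B, align 1] → 17
@17: id [1B, align 1] → 18
+6 pad (align 8)
@24: z [8B, align 8] → 32
@32: x [1B, align 1] → 33
+7 pad (align 8)
@40: state [8B, align 8] → 48
@48: target [8B, align 8] → 56
@56: y [4B, align 4] → 60
+4 tail pad (align 8)
size 64, align 8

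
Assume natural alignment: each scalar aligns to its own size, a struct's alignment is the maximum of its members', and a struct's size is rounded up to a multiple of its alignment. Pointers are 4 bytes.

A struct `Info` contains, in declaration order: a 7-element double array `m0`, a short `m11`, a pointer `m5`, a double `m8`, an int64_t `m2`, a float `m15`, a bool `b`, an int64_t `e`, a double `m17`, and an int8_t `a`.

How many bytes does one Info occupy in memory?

@0: m0 [56B, align 8] → 56
@56: m11 [2B, align 2] → 58
+2 pad (align 4)
@60: m5 [4B, align 4] → 64
@64: m8 [8B, align 8] → 72
@72: m2 [8B, align 8] → 80
@80: m15 [4B, align 4] → 84
@84: b [1B, align 1] → 85
+3 pad (align 8)
@88: e [8B, align 8] → 96
@96: m17 [8B, align 8] → 104
@104: a [1B, align 1] → 105
+7 tail pad (align 8)
size 112, align 8

112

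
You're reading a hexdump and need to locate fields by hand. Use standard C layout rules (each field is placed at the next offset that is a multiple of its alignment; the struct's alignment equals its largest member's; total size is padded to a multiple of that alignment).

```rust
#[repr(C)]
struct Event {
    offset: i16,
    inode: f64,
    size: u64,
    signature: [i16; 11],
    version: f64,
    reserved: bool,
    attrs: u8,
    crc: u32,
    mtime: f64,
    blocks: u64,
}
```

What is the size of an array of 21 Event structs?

0..2  offset  (2B, 2-aligned)
2..8  -- padding (6B)
8..16  inode  (8B, 8-aligned)
16..24  size  (8B, 8-aligned)
24..46  signature  (22B, 2-aligned)
46..48  -- padding (2B)
48..56  version  (8B, 8-aligned)
56..57  reserved  (1B, 1-aligned)
57..58  attrs  (1B, 1-aligned)
58..60  -- padding (2B)
60..64  crc  (4B, 4-aligned)
64..72  mtime  (8B, 8-aligned)
72..80  blocks  (8B, 8-aligned)
sizeof = 80, alignof = 8
array of 21: 21 × 80 = 1680

1680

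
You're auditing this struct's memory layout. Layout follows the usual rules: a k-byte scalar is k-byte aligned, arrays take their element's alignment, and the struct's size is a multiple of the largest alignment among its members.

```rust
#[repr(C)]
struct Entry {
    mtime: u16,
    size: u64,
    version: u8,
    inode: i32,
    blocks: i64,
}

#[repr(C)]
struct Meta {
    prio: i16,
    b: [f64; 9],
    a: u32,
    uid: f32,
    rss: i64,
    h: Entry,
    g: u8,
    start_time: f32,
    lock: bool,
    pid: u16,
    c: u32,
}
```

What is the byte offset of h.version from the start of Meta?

112

Entry: 0..2  mtime  (2B, 2-aligned); 2..8  -- padding (6B); 8..16  size  (8B, 8-aligned); 16..17  version  (1B, 1-aligned); 17..20  -- padding (3B); 20..24  inode  (4B, 4-aligned); 24..32  blocks  (8B, 8-aligned); sizeof = 32, alignof = 8
0..2  prio  (2B, 2-aligned)
2..8  -- padding (6B)
8..80  b  (72B, 8-aligned)
80..84  a  (4B, 4-aligned)
84..88  uid  (4B, 4-aligned)
88..96  rss  (8B, 8-aligned)
96..128  h  (32B, 8-aligned)
within Entry: version at 16
96 + 16 = 112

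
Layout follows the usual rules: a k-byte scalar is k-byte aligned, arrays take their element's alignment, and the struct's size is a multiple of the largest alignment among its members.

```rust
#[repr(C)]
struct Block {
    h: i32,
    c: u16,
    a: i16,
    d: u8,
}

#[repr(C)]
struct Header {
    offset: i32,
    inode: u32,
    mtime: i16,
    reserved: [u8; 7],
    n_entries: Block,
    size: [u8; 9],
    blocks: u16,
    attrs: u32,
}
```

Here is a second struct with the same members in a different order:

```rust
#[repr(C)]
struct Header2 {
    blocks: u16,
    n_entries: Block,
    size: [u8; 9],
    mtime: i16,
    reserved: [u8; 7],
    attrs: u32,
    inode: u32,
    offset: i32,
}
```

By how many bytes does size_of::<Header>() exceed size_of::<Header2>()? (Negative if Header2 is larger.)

0

Block: h at 0 (size 4, align 4) → ends 4; c at 4 (size 2, align 2) → ends 6; a at 6 (size 2, align 2) → ends 8; d at 8 (size 1, align 1) → ends 9; tail pad 3 to reach multiple of 4; total 12 bytes, alignment 4
offset at 0 (size 4, align 4) → ends 4
inode at 4 (size 4, align 4) → ends 8
mtime at 8 (size 2, align 2) → ends 10
reserved at 10 (size 7, align 1) → ends 17
pad 3 to align 4 for n_entries
n_entries at 20 (size 12, align 4) → ends 32
size at 32 (size 9, align 1) → ends 41
pad 1 to align 2 for blocks
blocks at 42 (size 2, align 2) → ends 44
attrs at 44 (size 4, align 4) → ends 48
total 48 bytes, alignment 4
— Header2 —
blocks at 0 (size 2, align 2) → ends 2
pad 2 to align 4 for n_entries
n_entries at 4 (size 12, align 4) → ends 16
size at 16 (size 9, align 1) → ends 25
pad 1 to align 2 for mtime
mtime at 26 (size 2, align 2) → ends 28
reserved at 28 (size 7, align 1) → ends 35
pad 1 to align 4 for attrs
attrs at 36 (size 4, align 4) → ends 40
inode at 40 (size 4, align 4) → ends 44
offset at 44 (size 4, align 4) → ends 48
total 48 bytes, alignment 4
48 − 48 = 0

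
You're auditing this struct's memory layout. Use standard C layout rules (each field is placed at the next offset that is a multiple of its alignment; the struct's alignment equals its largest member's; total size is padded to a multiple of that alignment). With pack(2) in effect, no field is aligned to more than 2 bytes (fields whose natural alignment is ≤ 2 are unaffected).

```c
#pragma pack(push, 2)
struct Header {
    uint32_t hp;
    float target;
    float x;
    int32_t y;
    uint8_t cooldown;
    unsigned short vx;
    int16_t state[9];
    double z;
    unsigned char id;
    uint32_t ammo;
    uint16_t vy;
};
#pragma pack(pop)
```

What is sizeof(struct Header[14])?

756

0..4  hp  (4B, 2-aligned)
4..8  target  (4B, 2-aligned)
8..12  x  (4B, 2-aligned)
12..16  y  (4B, 2-aligned)
16..17  cooldown  (1B, 1-aligned)
17..18  -- padding (1B)
18..20  vx  (2B, 2-aligned)
20..38  state  (18B, 2-aligned)
38..46  z  (8B, 2-aligned)
46..47  id  (1B, 1-aligned)
47..48  -- padding (1B)
48..52  ammo  (4B, 2-aligned)
52..54  vy  (2B, 2-aligned)
sizeof = 54, alignof = 2
array of 14: 14 × 54 = 756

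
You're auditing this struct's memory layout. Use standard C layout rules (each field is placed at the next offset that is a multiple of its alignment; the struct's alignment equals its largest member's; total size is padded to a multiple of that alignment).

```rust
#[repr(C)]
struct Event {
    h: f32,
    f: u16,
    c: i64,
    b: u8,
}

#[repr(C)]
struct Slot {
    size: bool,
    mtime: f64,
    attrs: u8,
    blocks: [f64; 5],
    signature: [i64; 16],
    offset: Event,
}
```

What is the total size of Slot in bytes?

Event: @0: h [4B, align 4] → 4; @4: f [2B, align 2] → 6; +2 pad (align 8); @8: c [8B, align 8] → 16; @16: b [1B, align 1] → 17; +7 tail pad (align 8); size 24, align 8
@0: size [1B, align 1] → 1
+7 pad (align 8)
@8: mtime [8B, align 8] → 16
@16: attrs [1B, align 1] → 17
+7 pad (align 8)
@24: blocks [40B, align 8] → 64
@64: signature [128B, align 8] → 192
@192: offset [24B, align 8] → 216
size 216, align 8

216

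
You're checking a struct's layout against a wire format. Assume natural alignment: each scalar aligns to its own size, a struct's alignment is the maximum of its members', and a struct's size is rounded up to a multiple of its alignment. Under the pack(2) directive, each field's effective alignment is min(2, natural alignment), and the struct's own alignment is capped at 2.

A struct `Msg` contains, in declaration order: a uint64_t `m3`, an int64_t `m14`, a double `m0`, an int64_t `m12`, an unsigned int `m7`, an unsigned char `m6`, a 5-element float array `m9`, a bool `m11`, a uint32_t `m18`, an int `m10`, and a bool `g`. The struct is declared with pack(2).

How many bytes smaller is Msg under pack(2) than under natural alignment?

natural layout:
  m3 at 0 (size 8, align 8) → ends 8
  m14 at 8 (size 8, align 8) → ends 16
  m0 at 16 (size 8, align 8) → ends 24
  m12 at 24 (size 8, align 8) → ends 32
  m7 at 32 (size 4, align 4) → ends 36
  m6 at 36 (size 1, align 1) → ends 37
  pad 3 to align 4 for m9
  m9 at 40 (size 20, align 4) → ends 60
  m11 at 60 (size 1, align 1) → ends 61
  pad 3 to align 4 for m18
  m18 at 64 (size 4, align 4) → ends 68
  m10 at 68 (size 4, align 4) → ends 72
  g at 72 (size 1, align 1) → ends 73
  tail pad 7 to reach multiple of 8
  total 80 bytes, alignment 8
packed(2) layout:
  m3 at 0 (size 8, align 2) → ends 8
  m14 at 8 (size 8, align 2) → ends 16
  m0 at 16 (size 8, align 2) → ends 24
  m12 at 24 (size 8, align 2) → ends 32
  m7 at 32 (size 4, align 2) → ends 36
  m6 at 36 (size 1, align 1) → ends 37
  pad 1 to align 2 for m9
  m9 at 38 (size 20, align 2) → ends 58
  m11 at 58 (size 1, align 1) → ends 59
  pad 1 to align 2 for m18
  m18 at 60 (size 4, align 2) → ends 64
  m10 at 64 (size 4, align 2) → ends 68
  g at 68 (size 1, align 1) → ends 69
  tail pad 1 to reach multiple of 2
  total 70 bytes, alignment 2
80 − 70 = 10

10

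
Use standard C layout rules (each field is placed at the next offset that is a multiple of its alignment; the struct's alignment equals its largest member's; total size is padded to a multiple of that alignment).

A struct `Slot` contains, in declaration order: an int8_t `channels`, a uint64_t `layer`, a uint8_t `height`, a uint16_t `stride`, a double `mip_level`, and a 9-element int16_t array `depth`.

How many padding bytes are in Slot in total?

18

channels at 0 (size 1, align 1) → ends 1
pad 7 to align 8 for layer
layer at 8 (size 8, align 8) → ends 16
height at 16 (size 1, align 1) → ends 17
pad 1 to align 2 for stride
stride at 18 (size 2, align 2) → ends 20
pad 4 to align 8 for mip_level
mip_level at 24 (size 8, align 8) → ends 32
depth at 32 (size 18, align 2) → ends 50
tail pad 6 to reach multiple of 8
total 56 bytes, alignment 8
data bytes 38, size 56 → padding 18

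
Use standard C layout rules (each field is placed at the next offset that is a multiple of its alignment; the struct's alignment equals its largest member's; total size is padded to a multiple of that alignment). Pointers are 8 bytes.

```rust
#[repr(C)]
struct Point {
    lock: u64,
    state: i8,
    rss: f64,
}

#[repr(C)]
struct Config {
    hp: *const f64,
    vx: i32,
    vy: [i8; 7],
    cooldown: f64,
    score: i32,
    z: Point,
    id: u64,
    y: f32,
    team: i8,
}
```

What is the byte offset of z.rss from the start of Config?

Point: 0..8  lock  (8B, 8-aligned); 8..9  state  (1B, 1-aligned); 9..16  -- padding (7B); 16..24  rss  (8B, 8-aligned); sizeof = 24, alignof = 8
0..8  hp  (8B, 8-aligned)
8..12  vx  (4B, 4-aligned)
12..19  vy  (7B, 1-aligned)
19..24  -- padding (5B)
24..32  cooldown  (8B, 8-aligned)
32..36  score  (4B, 4-aligned)
36..40  -- padding (4B)
40..64  z  (24B, 8-aligned)
within Point: rss at 16
40 + 16 = 56

56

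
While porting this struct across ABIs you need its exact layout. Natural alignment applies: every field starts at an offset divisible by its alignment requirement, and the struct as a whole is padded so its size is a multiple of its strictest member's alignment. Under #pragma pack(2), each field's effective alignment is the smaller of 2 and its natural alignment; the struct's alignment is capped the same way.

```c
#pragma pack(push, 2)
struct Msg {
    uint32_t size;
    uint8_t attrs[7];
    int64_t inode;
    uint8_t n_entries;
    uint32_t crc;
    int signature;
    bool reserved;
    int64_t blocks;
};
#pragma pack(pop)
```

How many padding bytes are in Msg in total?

3

0..4  size  (4B, 2-aligned)
4..11  attrs  (7B, 1-aligned)
11..12  -- padding (1B)
12..20  inode  (8B, 2-aligned)
20..21  n_entries  (1B, 1-aligned)
21..22  -- padding (1B)
22..26  crc  (4B, 2-aligned)
26..30  signature  (4B, 2-aligned)
30..31  reserved  (1B, 1-aligned)
31..32  -- padding (1B)
32..40  blocks  (8B, 2-aligned)
sizeof = 40, alignof = 2
data bytes 37, size 40 → padding 3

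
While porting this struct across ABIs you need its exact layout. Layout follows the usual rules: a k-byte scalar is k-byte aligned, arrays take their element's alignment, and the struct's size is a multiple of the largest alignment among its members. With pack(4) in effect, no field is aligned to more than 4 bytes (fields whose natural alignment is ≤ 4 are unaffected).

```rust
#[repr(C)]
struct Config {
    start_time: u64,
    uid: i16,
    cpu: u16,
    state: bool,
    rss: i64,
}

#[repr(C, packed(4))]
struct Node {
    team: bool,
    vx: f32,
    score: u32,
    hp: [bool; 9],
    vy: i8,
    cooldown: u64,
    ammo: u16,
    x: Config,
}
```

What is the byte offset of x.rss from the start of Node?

Config: start_time at 0 (size 8, align 8) → ends 8; uid at 8 (size 2, align 2) → ends 10; cpu at 10 (size 2, align 2) → ends 12; state at 12 (size 1, align 1) → ends 13; pad 3 to align 8 for rss; rss at 16 (size 8, align 8) → ends 24; total 24 bytes, alignment 8
team at 0 (size 1, align 1) → ends 1
pad 3 to align 4 for vx
vx at 4 (size 4, align 4) → ends 8
score at 8 (size 4, align 4) → ends 12
hp at 12 (size 9, align 1) → ends 21
vy at 21 (size 1, align 1) → ends 22
pad 2 to align 4 for cooldown
cooldown at 24 (size 8, align 4) → ends 32
ammo at 32 (size 2, align 2) → ends 34
pad 2 to align 4 for x
x at 36 (size 24, align 4) → ends 60
within Config: rss at 16
36 + 16 = 52

52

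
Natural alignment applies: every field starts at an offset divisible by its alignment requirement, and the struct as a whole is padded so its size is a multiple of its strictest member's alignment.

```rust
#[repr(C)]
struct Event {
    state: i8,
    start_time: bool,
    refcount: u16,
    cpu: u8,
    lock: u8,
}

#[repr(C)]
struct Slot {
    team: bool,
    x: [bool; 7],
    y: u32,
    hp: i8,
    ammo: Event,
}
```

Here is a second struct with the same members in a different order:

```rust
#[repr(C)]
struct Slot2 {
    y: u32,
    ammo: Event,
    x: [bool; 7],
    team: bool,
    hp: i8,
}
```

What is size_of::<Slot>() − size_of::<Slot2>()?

0

Event: 0..1  state  (1B, 1-aligned); 1..2  start_time  (1B, 1-aligned); 2..4  refcount  (2B, 2-aligned); 4..5  cpu  (1B, 1-aligned); 5..6  lock  (1B, 1-aligned); sizeof = 6, alignof = 2
0..1  team  (1B, 1-aligned)
1..8  x  (7B, 1-aligned)
8..12  y  (4B, 4-aligned)
12..13  hp  (1B, 1-aligned)
13..14  -- padding (1B)
14..20  ammo  (6B, 2-aligned)
sizeof = 20, alignof = 4
— Slot2 —
0..4  y  (4B, 4-aligned)
4..10  ammo  (6B, 2-aligned)
10..17  x  (7B, 1-aligned)
17..18  team  (1B, 1-aligned)
18..19  hp  (1B, 1-aligned)
19..20  -- tail padding (1B)
sizeof = 20, alignof = 4
20 − 20 = 0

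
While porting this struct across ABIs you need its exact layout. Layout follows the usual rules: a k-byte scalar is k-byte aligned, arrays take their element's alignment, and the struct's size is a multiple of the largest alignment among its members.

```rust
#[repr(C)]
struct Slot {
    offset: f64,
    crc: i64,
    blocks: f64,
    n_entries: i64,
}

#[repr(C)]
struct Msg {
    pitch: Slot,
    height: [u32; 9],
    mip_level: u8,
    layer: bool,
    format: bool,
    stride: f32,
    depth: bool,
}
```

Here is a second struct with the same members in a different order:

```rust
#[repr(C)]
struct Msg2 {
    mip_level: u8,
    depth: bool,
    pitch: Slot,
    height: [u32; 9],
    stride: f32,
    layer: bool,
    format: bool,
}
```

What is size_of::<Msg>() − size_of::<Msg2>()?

Slot: @0: offset [8B, align 8] → 8; @8: crc [8B, align 8] → 16; @16: blocks [8B, align 8] → 24; @24: n_entries [8B, align 8] → 32; size 32, align 8
@0: pitch [32B, align 8] → 32
@32: height [36B, align 4] → 68
@68: mip_level [1B, align 1] → 69
@69: layer [1B, align 1] → 70
@70: format [1B, align 1] → 71
+1 pad (align 4)
@72: stride [4B, align 4] → 76
@76: depth [1B, align 1] → 77
+3 tail pad (align 8)
size 80, align 8
— Msg2 —
@0: mip_level [1B, align 1] → 1
@1: depth [1B, align 1] → 2
+6 pad (align 8)
@8: pitch [32B, align 8] → 40
@40: height [36B, align 4] → 76
@76: stride [4B, align 4] → 80
@80: layer [1B, align 1] → 81
@81: format [1B, align 1] → 82
+6 tail pad (align 8)
size 88, align 8
80 − 88 = -8

-8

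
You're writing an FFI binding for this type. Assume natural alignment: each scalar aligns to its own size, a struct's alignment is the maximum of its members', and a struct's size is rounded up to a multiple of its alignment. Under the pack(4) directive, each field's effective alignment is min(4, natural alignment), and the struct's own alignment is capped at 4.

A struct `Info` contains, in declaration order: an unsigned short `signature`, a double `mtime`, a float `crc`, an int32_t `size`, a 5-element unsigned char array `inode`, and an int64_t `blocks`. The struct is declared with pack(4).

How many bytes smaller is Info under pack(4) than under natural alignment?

natural layout:
  @0: signature [2B, align 2] → 2
  +6 pad (align 8)
  @8: mtime [8B, align 8] → 16
  @16: crc [4B, align 4] → 20
  @20: size [4B, align 4] → 24
  @24: inode [5B, align 1] → 29
  +3 pad (align 8)
  @32: blocks [8B, align 8] → 40
  size 40, align 8
packed(4) layout:
  @0: signature [2B, align 2] → 2
  +2 pad (align 4)
  @4: mtime [8B, align 4] → 12
  @12: crc [4B, align 4] → 16
  @16: size [4B, align 4] → 20
  @20: inode [5B, align 1] → 25
  +3 pad (align 4)
  @28: blocks [8B, align 4] → 36
  size 36, align 4
40 − 36 = 4

4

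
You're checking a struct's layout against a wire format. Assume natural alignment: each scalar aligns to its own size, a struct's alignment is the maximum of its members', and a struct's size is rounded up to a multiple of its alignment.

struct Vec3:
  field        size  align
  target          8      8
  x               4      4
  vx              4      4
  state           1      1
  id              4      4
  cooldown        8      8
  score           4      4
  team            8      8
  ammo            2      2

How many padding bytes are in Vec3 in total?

target at 0 (size 8, align 8) → ends 8
x at 8 (size 4, align 4) → ends 12
vx at 12 (size 4, align 4) → ends 16
state at 16 (size 1, align 1) → ends 17
pad 3 to align 4 for id
id at 20 (size 4, align 4) → ends 24
cooldown at 24 (size 8, align 8) → ends 32
score at 32 (size 4, align 4) → ends 36
pad 4 to align 8 for team
team at 40 (size 8, align 8) → ends 48
ammo at 48 (size 2, align 2) → ends 50
tail pad 6 to reach multiple of 8
total 56 bytes, alignment 8
data bytes 43, size 56 → padding 13

13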